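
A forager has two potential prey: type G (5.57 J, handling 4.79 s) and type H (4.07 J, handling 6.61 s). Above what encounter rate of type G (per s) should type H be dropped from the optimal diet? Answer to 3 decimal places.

Drop type H once their profitability E₂/h₂ falls below the rate achievable on type G alone: E₂/h₂ = λE₁/(1 + λh₁).
Solve for λ: λE₁h₂ = E₂(1 + λh₁) → λ(E₁h₂ − E₂h₁) = E₂ → λ = E₂/(E₁h₂ − E₂h₁).
λ = 4.07/(5.57×6.61 − 4.07×4.79) = 4.07/17.32 = 0.235 per s.

0.235 per s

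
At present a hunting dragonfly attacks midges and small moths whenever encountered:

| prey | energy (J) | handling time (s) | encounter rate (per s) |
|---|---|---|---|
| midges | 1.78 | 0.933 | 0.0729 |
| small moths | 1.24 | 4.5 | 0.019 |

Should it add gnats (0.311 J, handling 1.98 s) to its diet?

Yes

On midges and small moths alone, R = ΣλE/(1+Σλh) = 0.1533/1.154 = 0.1329 J/s.
Profitability of gnats: 0.311/1.98 = 0.1571 J/s.
0.1571 > 0.1329, so adding gnats raises the average — include it.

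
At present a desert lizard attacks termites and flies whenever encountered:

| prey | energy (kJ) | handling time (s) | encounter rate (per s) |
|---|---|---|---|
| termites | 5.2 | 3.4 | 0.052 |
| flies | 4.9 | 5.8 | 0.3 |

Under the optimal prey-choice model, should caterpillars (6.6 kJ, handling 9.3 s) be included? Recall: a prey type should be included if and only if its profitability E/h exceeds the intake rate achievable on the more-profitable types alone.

Current rate: (0.052×5.2 + 0.3×4.9)/(1 + 0.052×3.4 + 0.3×5.8) = 0.5967 kJ/s.
caterpillars: E/h = 6.6/9.3 = 0.7097 kJ/s.
0.7097 > 0.5967, so adding caterpillars raises the average — include it.

Yes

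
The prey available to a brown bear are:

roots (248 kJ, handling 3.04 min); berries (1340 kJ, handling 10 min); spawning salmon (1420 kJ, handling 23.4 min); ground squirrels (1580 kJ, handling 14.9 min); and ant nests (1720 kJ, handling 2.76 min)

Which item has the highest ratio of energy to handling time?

Profitability E/h (kJ/min): roots = 248/3.04 = 81.6, berries = 1340/10 = 134, spawning salmon = 1420/23.4 = 60.7, ground squirrels = 1580/14.9 = 106, ant nests = 1720/2.76 = 623.
Ranked: ant nests > berries > ground squirrels > roots > spawning salmon.

ant nests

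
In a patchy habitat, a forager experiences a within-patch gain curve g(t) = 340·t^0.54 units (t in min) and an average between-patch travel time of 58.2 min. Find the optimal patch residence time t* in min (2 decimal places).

Maximise g(t)/(T+t): set derivative to zero → g'(t)(T+t) = g(t).
g'(t) = 0.54·340·t^-0.46. Setting 0.54·340·t^-0.46 = 340·t^0.54/(58.2+t) gives 0.54(58.2+t) = t, so 0.46·t = 0.54×58.2.
t* = 0.54×58.2/0.46 = 68.32 min.

68.32 min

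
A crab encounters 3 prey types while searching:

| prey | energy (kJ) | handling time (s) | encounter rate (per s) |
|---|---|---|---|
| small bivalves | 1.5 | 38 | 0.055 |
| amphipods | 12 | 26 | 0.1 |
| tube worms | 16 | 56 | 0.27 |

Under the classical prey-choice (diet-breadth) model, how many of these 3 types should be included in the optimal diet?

Profitabilities (E/h, kJ/s): amphipods 0.462, tube worms 0.286, small bivalves 0.0395. Add prey in this order while the next type's profitability exceeds the intake rate on those already taken.
Rate on top 1: 0.3333. tube worms: 0.286 < 0.3333 → exclude; stop.
Optimal diet: amphipods — 1 of 3 types.

1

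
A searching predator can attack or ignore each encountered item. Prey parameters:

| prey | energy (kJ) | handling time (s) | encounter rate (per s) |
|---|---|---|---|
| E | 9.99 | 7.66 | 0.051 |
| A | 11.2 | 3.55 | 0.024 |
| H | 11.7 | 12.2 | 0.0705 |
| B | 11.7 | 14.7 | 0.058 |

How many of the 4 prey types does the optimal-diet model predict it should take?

E/h in descending order: A 3.15, E 1.3, H 0.959, B 0.796 kJ/s. The optimal diet is the largest prefix of this list for which every included type satisfies E_i/h_i > R on the types above it.
Rate on top 1: 0.2477. E: 1.3 > 0.2477 → include.
Rate on top 2: 0.5273. H: 0.959 > 0.5273 → include.
Rate on top 3: 0.6863. B: 0.796 > 0.6863 → include.
Optimal diet: A, E, H, B — 4 of 4 types.

4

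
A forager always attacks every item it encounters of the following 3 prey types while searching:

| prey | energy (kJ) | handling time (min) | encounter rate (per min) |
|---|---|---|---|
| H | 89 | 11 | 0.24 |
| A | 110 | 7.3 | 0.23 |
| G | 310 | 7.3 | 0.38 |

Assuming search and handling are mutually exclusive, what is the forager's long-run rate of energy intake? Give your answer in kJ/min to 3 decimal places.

20.321 kJ/min

R = (0.24×89 + 0.23×110 + 0.38×310) / (1 + 0.24×11 + 0.23×7.3 + 0.38×7.3) = 164.5/8.093 = 20.32 kJ/min.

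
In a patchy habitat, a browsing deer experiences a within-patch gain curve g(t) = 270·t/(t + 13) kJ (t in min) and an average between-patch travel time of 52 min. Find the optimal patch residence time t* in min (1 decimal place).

26.0 min

By the marginal value theorem, leave when the instantaneous gain rate g'(t) equals the habitat-wide average g(t)/(T + t).
g'(t) = 270·13/(t + 13)². Setting 270·13/(t+13)² = 270t/[(t+13)(52+t)] gives 13(52+t) = t(t+13), so t² = 13×52 = 676.
t* = √676 = 26 min.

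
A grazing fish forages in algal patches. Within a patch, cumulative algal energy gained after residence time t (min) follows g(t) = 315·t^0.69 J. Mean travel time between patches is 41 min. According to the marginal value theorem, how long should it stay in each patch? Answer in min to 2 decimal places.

91.26 min

Maximise g(t)/(T+t): set derivative to zero → g'(t)(T+t) = g(t).
g'(t) = 0.69·315·t^-0.31. Setting 0.69·315·t^-0.31 = 315·t^0.69/(41+t) gives 0.69(41+t) = t, so 0.31·t = 0.69×41.
t* = 0.69×41/0.31 = 91.26 min.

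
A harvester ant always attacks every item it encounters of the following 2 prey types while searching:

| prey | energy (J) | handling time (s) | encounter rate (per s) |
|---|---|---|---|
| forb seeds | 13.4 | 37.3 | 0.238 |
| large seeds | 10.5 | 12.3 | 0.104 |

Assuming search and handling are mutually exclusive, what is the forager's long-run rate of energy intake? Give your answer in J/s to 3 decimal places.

R = (0.238×13.4 + 0.104×10.5) / (1 + 0.238×37.3 + 0.104×12.3) = 4.281/11.16 = 0.3837 J/s.

0.384 J/s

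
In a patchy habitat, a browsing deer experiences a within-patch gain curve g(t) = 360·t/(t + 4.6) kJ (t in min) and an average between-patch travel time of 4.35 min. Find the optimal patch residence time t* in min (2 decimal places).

By the marginal value theorem, leave when the instantaneous gain rate g'(t) equals the habitat-wide average g(t)/(T + t).
g'(t) = 360·4.6/(t + 4.6)². Setting 360·4.6/(t+4.6)² = 360t/[(t+4.6)(4.35+t)] gives 4.6(4.35+t) = t(t+4.6), so t² = 4.6×4.35 = 20.01.
t* = √20.01 = 4.473 min.

4.47 min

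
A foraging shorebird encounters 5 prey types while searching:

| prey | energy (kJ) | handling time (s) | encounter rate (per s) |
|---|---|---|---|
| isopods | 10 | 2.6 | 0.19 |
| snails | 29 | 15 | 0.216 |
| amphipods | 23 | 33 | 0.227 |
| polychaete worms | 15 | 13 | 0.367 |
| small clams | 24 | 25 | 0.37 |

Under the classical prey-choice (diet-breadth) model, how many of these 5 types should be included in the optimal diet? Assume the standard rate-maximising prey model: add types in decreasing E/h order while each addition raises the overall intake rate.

2

E/h in descending order: isopods 3.85, snails 1.93, polychaete worms 1.15, small clams 0.96, amphipods 0.697 kJ/s. The optimal diet is the largest prefix of this list for which every included type satisfies E_i/h_i > R on the types above it.
Rate on top 1: 1.272. snails: 1.93 > 1.272 → include.
Rate on top 2: 1.725. polychaete worms: 1.15 < 1.725 → exclude; stop.
Optimal diet: isopods, snails — 2 of 5 types.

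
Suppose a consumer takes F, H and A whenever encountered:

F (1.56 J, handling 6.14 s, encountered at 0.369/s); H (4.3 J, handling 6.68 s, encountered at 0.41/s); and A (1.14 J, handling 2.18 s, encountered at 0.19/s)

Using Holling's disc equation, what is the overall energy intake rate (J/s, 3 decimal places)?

0.398 J/s

R = Σλ_iE_i / (1 + Σλ_ih_i)
Numerator: 0.369×1.56 + 0.41×4.3 + 0.19×1.14 = 2.555
Denominator: 1 + 0.369×6.14 + 0.41×6.68 + 0.19×2.18 = 6.419
R = 2.555/6.419 = 0.3981 J/s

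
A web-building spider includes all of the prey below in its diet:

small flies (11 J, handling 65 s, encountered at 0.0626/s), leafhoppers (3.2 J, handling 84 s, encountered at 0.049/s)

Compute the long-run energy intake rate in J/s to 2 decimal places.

0.09 J/s

R = Σλ_iE_i / (1 + Σλ_ih_i)
Numerator: 0.0626×11 + 0.049×3.2 = 0.8454
Denominator: 1 + 0.0626×65 + 0.049×84 = 9.185
R = 0.8454/9.185 = 0.09204 J/s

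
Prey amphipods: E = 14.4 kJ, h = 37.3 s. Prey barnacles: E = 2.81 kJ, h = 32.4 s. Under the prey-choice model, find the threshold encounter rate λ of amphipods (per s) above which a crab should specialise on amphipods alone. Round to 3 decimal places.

At the threshold, the rate on amphipods alone equals the profitability of barnacles: λ·14.4/(1 + λ·37.3) = 2.81/32.4 = 0.08673.
Rearranging, λ(14.4 − 0.08673×37.3) = 0.08673, so λ = 0.08673/11.17 = 0.007768 per s.

0.008 per s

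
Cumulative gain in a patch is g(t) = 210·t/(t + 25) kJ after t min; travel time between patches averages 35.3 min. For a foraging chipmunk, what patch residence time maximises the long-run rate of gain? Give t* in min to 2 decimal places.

Maximise g(t)/(T+t): set derivative to zero → g'(t)(T+t) = g(t).
g'(t) = 210·25/(t + 25)². Setting 210·25/(t+25)² = 210t/[(t+25)(35.3+t)] gives 25(35.3+t) = t(t+25), so t² = 25×35.3 = 882.5.
t* = √882.5 = 29.71 min.

29.71 min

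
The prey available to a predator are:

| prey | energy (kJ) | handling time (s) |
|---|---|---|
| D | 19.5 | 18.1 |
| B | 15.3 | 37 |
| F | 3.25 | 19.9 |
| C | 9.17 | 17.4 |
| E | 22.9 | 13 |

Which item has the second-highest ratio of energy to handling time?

Profitability E/h (kJ/s): D = 19.5/18.1 = 1.08, B = 15.3/37 = 0.414, F = 3.25/19.9 = 0.163, C = 9.17/17.4 = 0.527, E = 22.9/13 = 1.76.
Ranked: E > D > C > B > F.

D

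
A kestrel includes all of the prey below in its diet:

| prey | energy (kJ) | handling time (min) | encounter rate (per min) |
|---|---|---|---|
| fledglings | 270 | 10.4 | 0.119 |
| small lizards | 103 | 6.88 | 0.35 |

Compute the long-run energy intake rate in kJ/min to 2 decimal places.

14.68 kJ/min

R = (0.119×270 + 0.35×103) / (1 + 0.119×10.4 + 0.35×6.88) = 68.18/4.646 = 14.68 kJ/min.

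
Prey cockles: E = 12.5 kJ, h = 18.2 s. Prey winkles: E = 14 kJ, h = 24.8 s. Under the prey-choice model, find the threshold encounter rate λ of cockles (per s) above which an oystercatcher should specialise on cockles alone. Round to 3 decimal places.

0.254 per s

The zero-one rule: include winkles iff E₂/h₂ > λE₁/(1+λh₁). Equality gives the switch point.
λE₁h₂ = E₂ + λE₂h₁ ⇒ λ = E₂/(E₁h₂ − E₂h₁) = 14/(310 − 254.8) = 0.2536 per s.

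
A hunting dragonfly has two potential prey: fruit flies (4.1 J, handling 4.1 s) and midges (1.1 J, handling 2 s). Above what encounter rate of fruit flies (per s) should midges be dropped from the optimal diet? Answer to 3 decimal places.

0.298 per s

Drop midges once their profitability E₂/h₂ falls below the rate achievable on fruit flies alone: E₂/h₂ = λE₁/(1 + λh₁).
Solve for λ: λE₁h₂ = E₂(1 + λh₁) → λ(E₁h₂ − E₂h₁) = E₂ → λ = E₂/(E₁h₂ − E₂h₁).
λ = 1.1/(4.1×2 − 1.1×4.1) = 1.1/3.69 = 0.2981 per s.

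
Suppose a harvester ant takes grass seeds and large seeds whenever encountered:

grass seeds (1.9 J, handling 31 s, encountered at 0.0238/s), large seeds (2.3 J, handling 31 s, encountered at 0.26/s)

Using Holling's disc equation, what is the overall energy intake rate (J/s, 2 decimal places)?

0.07 J/s

Energy encountered per unit search time: 0.0238×1.9 + 0.26×2.3 = 0.6432 J/s.
Handling time per unit search time: 0.0238×31 + 0.26×31 = 8.798.
Rate = 0.6432/(1 + 8.798) = 0.06565 J/s.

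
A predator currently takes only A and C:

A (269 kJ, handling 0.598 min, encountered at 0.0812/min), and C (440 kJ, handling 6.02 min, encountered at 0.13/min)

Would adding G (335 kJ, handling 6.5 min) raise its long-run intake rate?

On A and C alone, R = ΣλE/(1+Σλh) = 79.04/1.831 = 43.17 kJ/min.
G: E/h = 335/6.5 = 51.54 kJ/min.
Since 51.54 > R, including G increases the long-run rate.

Yes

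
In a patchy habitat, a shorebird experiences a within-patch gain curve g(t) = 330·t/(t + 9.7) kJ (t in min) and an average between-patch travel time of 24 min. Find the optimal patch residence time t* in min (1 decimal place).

15.3 min

By the marginal value theorem, leave when the instantaneous gain rate g'(t) equals the habitat-wide average g(t)/(T + t).
g'(t) = 330·9.7/(t + 9.7)². Setting 330·9.7/(t+9.7)² = 330t/[(t+9.7)(24+t)] gives 9.7(24+t) = t(t+9.7), so t² = 9.7×24 = 232.8.
t* = √232.8 = 15.26 min.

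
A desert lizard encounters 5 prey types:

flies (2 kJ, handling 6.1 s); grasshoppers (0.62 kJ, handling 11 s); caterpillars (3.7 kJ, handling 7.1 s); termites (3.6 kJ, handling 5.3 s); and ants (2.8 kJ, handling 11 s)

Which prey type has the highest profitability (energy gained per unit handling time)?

Profitability E/h (kJ/s): flies = 2/6.1 = 0.328, grasshoppers = 0.62/11 = 0.0564, caterpillars = 3.7/7.1 = 0.521, termites = 3.6/5.3 = 0.679, ants = 2.8/11 = 0.255.
Ranked: termites > caterpillars > flies > ants > grasshoppers.

termites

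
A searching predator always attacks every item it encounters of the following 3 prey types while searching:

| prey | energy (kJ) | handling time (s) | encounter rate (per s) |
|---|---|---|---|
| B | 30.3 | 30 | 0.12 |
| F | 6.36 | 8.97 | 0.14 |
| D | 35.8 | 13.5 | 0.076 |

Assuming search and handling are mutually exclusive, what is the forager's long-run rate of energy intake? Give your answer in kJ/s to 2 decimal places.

R = (0.12×30.3 + 0.14×6.36 + 0.076×35.8) / (1 + 0.12×30 + 0.14×8.97 + 0.076×13.5) = 7.247/6.882 = 1.053 kJ/s.

1.05 kJ/s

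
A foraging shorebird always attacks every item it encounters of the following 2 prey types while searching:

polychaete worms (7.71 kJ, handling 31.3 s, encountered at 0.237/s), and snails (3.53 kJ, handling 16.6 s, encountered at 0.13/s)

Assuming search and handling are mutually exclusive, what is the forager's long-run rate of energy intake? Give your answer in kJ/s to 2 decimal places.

0.22 kJ/s

Energy encountered per unit search time: 0.237×7.71 + 0.13×3.53 = 2.286 kJ/s.
Handling time per unit search time: 0.237×31.3 + 0.13×16.6 = 9.576.
Rate = 2.286/(1 + 9.576) = 0.2162 kJ/s.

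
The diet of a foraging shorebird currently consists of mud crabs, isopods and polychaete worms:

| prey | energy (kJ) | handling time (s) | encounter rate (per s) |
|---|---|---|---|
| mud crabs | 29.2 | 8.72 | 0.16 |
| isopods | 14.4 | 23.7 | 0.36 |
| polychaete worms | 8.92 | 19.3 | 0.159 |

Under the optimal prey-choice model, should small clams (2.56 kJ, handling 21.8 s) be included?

Intake rate on the current diet: R = (0.16×29.2 + 0.36×14.4 + 0.159×8.92) / (1 + 0.16×8.72 + 0.36×23.7 + 0.159×19.3) = 11.27/14 = 0.8055 kJ/s.
Profitability of small clams: 2.56/21.8 = 0.1174 kJ/s.
Since 0.1174 < R, time spent handling small clams is better spent searching.

No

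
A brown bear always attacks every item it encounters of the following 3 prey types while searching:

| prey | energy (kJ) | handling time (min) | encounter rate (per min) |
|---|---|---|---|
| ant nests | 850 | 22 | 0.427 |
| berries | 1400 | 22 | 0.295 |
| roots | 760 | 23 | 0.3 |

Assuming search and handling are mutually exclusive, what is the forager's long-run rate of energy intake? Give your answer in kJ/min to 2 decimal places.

R = (0.427×850 + 0.295×1400 + 0.3×760) / (1 + 0.427×22 + 0.295×22 + 0.3×23) = 1004/23.78 = 42.21 kJ/min.

42.21 kJ/min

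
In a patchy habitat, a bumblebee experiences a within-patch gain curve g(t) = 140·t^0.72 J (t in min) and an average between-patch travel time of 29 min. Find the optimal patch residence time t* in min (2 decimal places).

74.57 min

By the marginal value theorem, leave when the instantaneous gain rate g'(t) equals the habitat-wide average g(t)/(T + t).
g'(t) = 0.72·140·t^-0.28. Setting 0.72·140·t^-0.28 = 140·t^0.72/(29+t) gives 0.72(29+t) = t, so 0.28·t = 0.72×29.
t* = 0.72×29/0.28 = 74.57 min.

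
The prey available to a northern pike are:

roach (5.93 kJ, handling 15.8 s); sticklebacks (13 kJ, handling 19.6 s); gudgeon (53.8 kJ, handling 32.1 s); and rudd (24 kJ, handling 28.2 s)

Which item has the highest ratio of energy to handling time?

Profitability E/h (kJ/s): roach = 5.93/15.8 = 0.375, sticklebacks = 13/19.6 = 0.663, gudgeon = 53.8/32.1 = 1.68, rudd = 24/28.2 = 0.851.
Ranked: gudgeon > rudd > sticklebacks > roach.

gudgeon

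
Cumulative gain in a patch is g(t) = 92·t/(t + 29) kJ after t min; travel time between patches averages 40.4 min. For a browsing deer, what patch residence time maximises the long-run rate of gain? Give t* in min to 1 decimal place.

34.2 min

By the marginal value theorem, leave when the instantaneous gain rate g'(t) equals the habitat-wide average g(t)/(T + t).
g'(t) = 92·29/(t + 29)². Setting 92·29/(t+29)² = 92t/[(t+29)(40.4+t)] gives 29(40.4+t) = t(t+29), so t² = 29×40.4 = 1172.
t* = √1172 = 34.23 min.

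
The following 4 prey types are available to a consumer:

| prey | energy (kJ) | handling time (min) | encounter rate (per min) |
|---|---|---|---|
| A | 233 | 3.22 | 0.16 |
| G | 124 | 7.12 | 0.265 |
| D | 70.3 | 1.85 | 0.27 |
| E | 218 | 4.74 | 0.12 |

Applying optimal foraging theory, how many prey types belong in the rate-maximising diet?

3

Rank by E/h (kJ/min): A 72.4, E 46, D 38, G 17.4. Include each in turn until the next type's E/h falls below the running intake rate.
Rate on top 1: 24.6. E: 46 > 24.6 → include.
Rate on top 2: 30.44. D: 38 > 30.44 → include.
Rate on top 3: 31.9. G: 17.4 < 31.9 → exclude; stop.
Optimal diet: A, E, D — 3 of 4 types.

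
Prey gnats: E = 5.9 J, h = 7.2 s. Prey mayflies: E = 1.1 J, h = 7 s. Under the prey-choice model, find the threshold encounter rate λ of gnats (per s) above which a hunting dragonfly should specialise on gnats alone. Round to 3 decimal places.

0.033 per s

Drop mayflies once their profitability E₂/h₂ falls below the rate achievable on gnats alone: E₂/h₂ = λE₁/(1 + λh₁).
Solve for λ: λE₁h₂ = E₂(1 + λh₁) → λ(E₁h₂ − E₂h₁) = E₂ → λ = E₂/(E₁h₂ − E₂h₁).
λ = 1.1/(5.9×7 − 1.1×7.2) = 1.1/33.38 = 0.03295 per s.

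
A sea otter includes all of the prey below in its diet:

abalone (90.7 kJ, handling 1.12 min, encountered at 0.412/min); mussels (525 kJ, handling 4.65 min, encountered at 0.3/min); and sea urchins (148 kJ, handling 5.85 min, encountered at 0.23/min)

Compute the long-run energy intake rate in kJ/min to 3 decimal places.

R = Σλ_iE_i / (1 + Σλ_ih_i)
Numerator: 0.412×90.7 + 0.3×525 + 0.23×148 = 228.9
Denominator: 1 + 0.412×1.12 + 0.3×4.65 + 0.23×5.85 = 4.202
R = 228.9/4.202 = 54.48 kJ/min

54.477 kJ/min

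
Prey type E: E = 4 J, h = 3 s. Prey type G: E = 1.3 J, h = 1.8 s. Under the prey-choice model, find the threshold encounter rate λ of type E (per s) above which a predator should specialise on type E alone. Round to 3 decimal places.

0.394 per s

The zero-one rule: include type G iff E₂/h₂ > λE₁/(1+λh₁). Equality gives the switch point.
λE₁h₂ = E₂ + λE₂h₁ ⇒ λ = E₂/(E₁h₂ − E₂h₁) = 1.3/(7.2 − 3.9) = 0.3939 per s.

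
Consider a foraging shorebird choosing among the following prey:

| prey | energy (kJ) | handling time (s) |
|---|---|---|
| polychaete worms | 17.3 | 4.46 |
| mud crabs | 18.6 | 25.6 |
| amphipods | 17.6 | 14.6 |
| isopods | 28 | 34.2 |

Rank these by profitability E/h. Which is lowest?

mud crabs

In descending order of E/h:
polychaete worms: 17.3/4.46 = 3.88 kJ/s
amphipods: 17.6/14.6 = 1.21 kJ/s
isopods: 28/34.2 = 0.819 kJ/s
mud crabs: 18.6/25.6 = 0.727 kJ/s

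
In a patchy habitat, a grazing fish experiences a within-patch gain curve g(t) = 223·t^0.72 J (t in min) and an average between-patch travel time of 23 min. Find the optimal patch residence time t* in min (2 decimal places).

59.14 min

By the marginal value theorem, leave when the instantaneous gain rate g'(t) equals the habitat-wide average g(t)/(T + t).
g'(t) = 0.72·223·t^-0.28. Setting 0.72·223·t^-0.28 = 223·t^0.72/(23+t) gives 0.72(23+t) = t, so 0.28·t = 0.72×23.
t* = 0.72×23/0.28 = 59.14 min.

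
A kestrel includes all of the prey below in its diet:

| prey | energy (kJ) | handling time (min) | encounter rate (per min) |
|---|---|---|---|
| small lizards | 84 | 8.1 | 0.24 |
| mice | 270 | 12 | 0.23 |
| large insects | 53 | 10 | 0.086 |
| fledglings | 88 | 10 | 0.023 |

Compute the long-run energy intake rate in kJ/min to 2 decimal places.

13.08 kJ/min

Energy encountered per unit search time: 0.24×84 + 0.23×270 + 0.086×53 + 0.023×88 = 88.84 kJ/min.
Handling time per unit search time: 0.24×8.1 + 0.23×12 + 0.086×10 + 0.023×10 = 5.794.
Rate = 88.84/(1 + 5.794) = 13.08 kJ/min.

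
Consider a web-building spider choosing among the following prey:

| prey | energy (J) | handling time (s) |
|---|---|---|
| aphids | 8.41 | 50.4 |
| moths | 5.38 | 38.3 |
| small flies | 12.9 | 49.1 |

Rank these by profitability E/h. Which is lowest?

moths

In descending order of E/h:
small flies: 12.9/49.1 = 0.263 J/s
aphids: 8.41/50.4 = 0.167 J/s
moths: 5.38/38.3 = 0.14 J/s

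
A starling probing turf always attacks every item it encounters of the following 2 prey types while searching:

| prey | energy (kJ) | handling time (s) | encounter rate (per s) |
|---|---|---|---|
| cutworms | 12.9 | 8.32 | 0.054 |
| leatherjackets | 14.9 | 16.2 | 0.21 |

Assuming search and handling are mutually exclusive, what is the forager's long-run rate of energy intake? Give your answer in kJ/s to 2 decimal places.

0.79 kJ/s

R = Σλ_iE_i / (1 + Σλ_ih_i)
Numerator: 0.054×12.9 + 0.21×14.9 = 3.826
Denominator: 1 + 0.054×8.32 + 0.21×16.2 = 4.851
R = 3.826/4.851 = 0.7886 kJ/s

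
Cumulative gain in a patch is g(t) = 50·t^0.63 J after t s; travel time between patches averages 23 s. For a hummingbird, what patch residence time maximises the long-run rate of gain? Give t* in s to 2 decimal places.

39.16 s

Optimal t* satisfies g'(t*) = g(t*)/(T + t*).
g'(t) = 0.63·50·t^-0.37. Setting 0.63·50·t^-0.37 = 50·t^0.63/(23+t) gives 0.63(23+t) = t, so 0.37·t = 0.63×23.
t* = 0.63×23/0.37 = 39.16 s.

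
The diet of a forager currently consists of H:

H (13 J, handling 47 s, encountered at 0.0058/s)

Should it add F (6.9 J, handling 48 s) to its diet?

Yes

Current rate: (0.0058×13)/(1 + 0.0058×47) = 0.05925 J/s.
Profitability of F: 6.9/48 = 0.1438 J/s.
0.1438 > 0.05925, so adding F raises the average — include it.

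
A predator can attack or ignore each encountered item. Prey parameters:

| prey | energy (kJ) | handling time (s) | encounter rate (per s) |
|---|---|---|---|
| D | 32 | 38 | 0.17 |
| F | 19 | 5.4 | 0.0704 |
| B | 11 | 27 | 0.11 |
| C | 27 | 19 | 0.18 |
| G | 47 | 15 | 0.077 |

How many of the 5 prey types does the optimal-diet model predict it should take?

2

Profitabilities (E/h, kJ/s): F 3.52, G 3.13, C 1.42, D 0.842, B 0.407. Add prey in this order while the next type's profitability exceeds the intake rate on those already taken.
Rate on top 1: 0.9692. G: 3.13 > 0.9692 → include.
Rate on top 2: 1.955. C: 1.42 < 1.955 → exclude; stop.
Optimal diet: F, G — 2 of 5 types.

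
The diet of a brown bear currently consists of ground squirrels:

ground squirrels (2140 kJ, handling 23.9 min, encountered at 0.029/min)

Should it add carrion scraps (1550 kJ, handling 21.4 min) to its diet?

On ground squirrels alone, R = ΣλE/(1+Σλh) = 62.06/1.693 = 36.65 kJ/min.
carrion scraps: E/h = 1550/21.4 = 72.43 kJ/min.
Since 72.43 > R, including carrion scraps increases the long-run rate.

Yes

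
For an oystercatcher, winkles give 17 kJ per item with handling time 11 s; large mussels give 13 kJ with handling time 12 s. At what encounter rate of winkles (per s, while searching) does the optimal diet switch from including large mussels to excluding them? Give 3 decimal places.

The zero-one rule: include large mussels iff E₂/h₂ > λE₁/(1+λh₁). Equality gives the switch point.
λE₁h₂ = E₂ + λE₂h₁ ⇒ λ = E₂/(E₁h₂ − E₂h₁) = 13/(204 − 143) = 0.2131 per s.

0.213 per s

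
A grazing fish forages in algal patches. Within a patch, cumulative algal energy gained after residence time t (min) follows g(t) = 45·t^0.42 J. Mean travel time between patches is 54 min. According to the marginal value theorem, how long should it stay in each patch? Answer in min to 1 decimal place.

Maximise g(t)/(T+t): set derivative to zero → g'(t)(T+t) = g(t).
g'(t) = 0.42·45·t^-0.58. Setting 0.42·45·t^-0.58 = 45·t^0.42/(54+t) gives 0.42(54+t) = t, so 0.58·t = 0.42×54.
t* = 0.42×54/0.58 = 39.1 min.

39.1 min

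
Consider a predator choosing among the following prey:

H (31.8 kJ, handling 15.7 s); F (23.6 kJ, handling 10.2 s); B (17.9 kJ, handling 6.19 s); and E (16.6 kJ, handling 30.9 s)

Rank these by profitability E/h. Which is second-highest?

Profitability E/h (kJ/s): H = 31.8/15.7 = 2.03, F = 23.6/10.2 = 2.31, B = 17.9/6.19 = 2.89, E = 16.6/30.9 = 0.537.
Ranked: B > F > H > E.

F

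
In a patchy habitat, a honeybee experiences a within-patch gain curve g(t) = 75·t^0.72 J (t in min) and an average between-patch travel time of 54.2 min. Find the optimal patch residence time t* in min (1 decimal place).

139.4 min

Maximise g(t)/(T+t): set derivative to zero → g'(t)(T+t) = g(t).
g'(t) = 0.72·75·t^-0.28. Setting 0.72·75·t^-0.28 = 75·t^0.72/(54.2+t) gives 0.72(54.2+t) = t, so 0.28·t = 0.72×54.2.
t* = 0.72×54.2/0.28 = 139.4 min.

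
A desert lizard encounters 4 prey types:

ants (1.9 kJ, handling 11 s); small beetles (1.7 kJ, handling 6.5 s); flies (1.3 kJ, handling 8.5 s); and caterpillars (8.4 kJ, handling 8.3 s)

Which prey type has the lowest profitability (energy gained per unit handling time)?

flies

Profitability E/h (kJ/s): ants = 1.9/11 = 0.173, small beetles = 1.7/6.5 = 0.262, flies = 1.3/8.5 = 0.153, caterpillars = 8.4/8.3 = 1.01.
Ranked: caterpillars > small beetles > ants > flies.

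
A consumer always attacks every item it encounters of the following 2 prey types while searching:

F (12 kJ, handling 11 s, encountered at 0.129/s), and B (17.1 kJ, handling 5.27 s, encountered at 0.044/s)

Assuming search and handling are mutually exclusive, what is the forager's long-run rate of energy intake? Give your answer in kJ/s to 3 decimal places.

0.868 kJ/s

Energy encountered per unit search time: 0.129×12 + 0.044×17.1 = 2.3 kJ/s.
Handling time per unit search time: 0.129×11 + 0.044×5.27 = 1.651.
Rate = 2.3/(1 + 1.651) = 0.8678 kJ/s.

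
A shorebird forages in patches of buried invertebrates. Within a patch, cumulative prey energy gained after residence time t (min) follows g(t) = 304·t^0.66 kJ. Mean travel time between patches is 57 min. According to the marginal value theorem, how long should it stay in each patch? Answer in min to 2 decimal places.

110.65 min

Maximise g(t)/(T+t): set derivative to zero → g'(t)(T+t) = g(t).
g'(t) = 0.66·304·t^-0.34. Setting 0.66·304·t^-0.34 = 304·t^0.66/(57+t) gives 0.66(57+t) = t, so 0.34·t = 0.66×57.
t* = 0.66×57/0.34 = 110.6 min.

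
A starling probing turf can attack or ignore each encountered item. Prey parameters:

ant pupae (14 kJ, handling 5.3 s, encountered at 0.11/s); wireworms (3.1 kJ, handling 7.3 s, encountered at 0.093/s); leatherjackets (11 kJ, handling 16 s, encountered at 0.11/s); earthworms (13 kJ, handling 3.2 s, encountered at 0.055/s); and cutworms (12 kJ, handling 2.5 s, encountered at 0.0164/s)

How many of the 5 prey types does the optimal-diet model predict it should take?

Profitabilities (E/h, kJ/s): cutworms 4.8, earthworms 4.06, ant pupae 2.64, leatherjackets 0.688, wireworms 0.425. Add prey in this order while the next type's profitability exceeds the intake rate on those already taken.
Rate on top 1: 0.189. earthworms: 4.06 > 0.189 → include.
Rate on top 2: 0.7492. ant pupae: 2.64 > 0.7492 → include.
Rate on top 3: 1.362. leatherjackets: 0.688 < 1.362 → exclude; stop.
Optimal diet: cutworms, earthworms, ant pupae — 3 of 5 types.

3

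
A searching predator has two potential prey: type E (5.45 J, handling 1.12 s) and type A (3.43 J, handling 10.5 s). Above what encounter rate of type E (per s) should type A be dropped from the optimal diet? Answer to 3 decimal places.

At the threshold, the rate on type E alone equals the profitability of type A: λ·5.45/(1 + λ·1.12) = 3.43/10.5 = 0.3267.
Rearranging, λ(5.45 − 0.3267×1.12) = 0.3267, so λ = 0.3267/5.084 = 0.06425 per s.

0.064 per s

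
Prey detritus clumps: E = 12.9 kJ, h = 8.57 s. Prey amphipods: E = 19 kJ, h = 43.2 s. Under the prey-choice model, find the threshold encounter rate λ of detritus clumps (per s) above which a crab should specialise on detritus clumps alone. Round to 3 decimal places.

Drop amphipods once their profitability E₂/h₂ falls below the rate achievable on detritus clumps alone: E₂/h₂ = λE₁/(1 + λh₁).
Solve for λ: λE₁h₂ = E₂(1 + λh₁) → λ(E₁h₂ − E₂h₁) = E₂ → λ = E₂/(E₁h₂ − E₂h₁).
λ = 19/(12.9×43.2 − 19×8.57) = 19/394.5 = 0.04817 per s.

0.048 per s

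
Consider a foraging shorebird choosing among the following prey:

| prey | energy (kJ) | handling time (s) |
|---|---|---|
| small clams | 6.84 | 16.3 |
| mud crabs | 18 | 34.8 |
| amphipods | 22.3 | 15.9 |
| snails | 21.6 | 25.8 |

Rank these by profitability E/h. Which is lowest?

Profitability E/h (kJ/s): small clams = 6.84/16.3 = 0.42, mud crabs = 18/34.8 = 0.517, amphipods = 22.3/15.9 = 1.4, snails = 21.6/25.8 = 0.837.
Ranked: amphipods > snails > mud crabs > small clams.

small clams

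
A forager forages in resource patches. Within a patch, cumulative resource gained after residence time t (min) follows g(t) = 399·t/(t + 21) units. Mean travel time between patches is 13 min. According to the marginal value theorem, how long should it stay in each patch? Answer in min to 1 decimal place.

16.5 min

Optimal t* satisfies g'(t*) = g(t*)/(T + t*).
g'(t) = 399·21/(t + 21)². Setting 399·21/(t+21)² = 399t/[(t+21)(13+t)] gives 21(13+t) = t(t+21), so t² = 21×13 = 273.
t* = √273 = 16.52 min.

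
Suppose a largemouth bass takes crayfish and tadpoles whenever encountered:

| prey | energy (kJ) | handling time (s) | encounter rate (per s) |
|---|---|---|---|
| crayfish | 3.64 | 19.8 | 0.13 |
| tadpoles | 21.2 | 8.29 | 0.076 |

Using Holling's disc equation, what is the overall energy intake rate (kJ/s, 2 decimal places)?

R = (0.13×3.64 + 0.076×21.2) / (1 + 0.13×19.8 + 0.076×8.29) = 2.084/4.204 = 0.4958 kJ/s.

0.50 kJ/s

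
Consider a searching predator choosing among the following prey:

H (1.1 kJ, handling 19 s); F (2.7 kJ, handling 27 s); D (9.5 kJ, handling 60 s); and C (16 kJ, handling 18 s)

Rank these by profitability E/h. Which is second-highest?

D

Profitability E/h (kJ/s): H = 1.1/19 = 0.0579, F = 2.7/27 = 0.1, D = 9.5/60 = 0.158, C = 16/18 = 0.889.
Ranked: C > D > F > H.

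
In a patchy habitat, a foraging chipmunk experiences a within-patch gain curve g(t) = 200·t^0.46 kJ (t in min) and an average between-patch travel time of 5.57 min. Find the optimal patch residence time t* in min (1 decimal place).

Maximise g(t)/(T+t): set derivative to zero → g'(t)(T+t) = g(t).
g'(t) = 0.46·200·t^-0.54. Setting 0.46·200·t^-0.54 = 200·t^0.46/(5.57+t) gives 0.46(5.57+t) = t, so 0.54·t = 0.46×5.57.
t* = 0.46×5.57/0.54 = 4.745 min.

4.7 min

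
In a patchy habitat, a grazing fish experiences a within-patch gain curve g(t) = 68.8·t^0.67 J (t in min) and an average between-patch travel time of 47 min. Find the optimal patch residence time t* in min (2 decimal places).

Optimal t* satisfies g'(t*) = g(t*)/(T + t*).
g'(t) = 0.67·68.8·t^-0.33. Setting 0.67·68.8·t^-0.33 = 68.8·t^0.67/(47+t) gives 0.67(47+t) = t, so 0.33·t = 0.67×47.
t* = 0.67×47/0.33 = 95.42 min.

95.42 min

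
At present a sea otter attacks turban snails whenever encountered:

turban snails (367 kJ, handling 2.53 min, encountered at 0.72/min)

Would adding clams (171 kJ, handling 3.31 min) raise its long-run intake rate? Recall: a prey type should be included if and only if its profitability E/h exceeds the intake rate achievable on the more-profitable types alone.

Current rate: (0.72×367)/(1 + 0.72×2.53) = 93.65 kJ/min.
clams: E/h = 171/3.31 = 51.66 kJ/min.
Since 51.66 < R, time spent handling clams is better spent searching.

No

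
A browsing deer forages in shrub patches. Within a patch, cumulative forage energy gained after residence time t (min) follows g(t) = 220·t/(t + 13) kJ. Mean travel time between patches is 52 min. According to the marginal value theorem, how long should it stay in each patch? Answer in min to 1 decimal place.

Maximise g(t)/(T+t): set derivative to zero → g'(t)(T+t) = g(t).
g'(t) = 220·13/(t + 13)². Setting 220·13/(t+13)² = 220t/[(t+13)(52+t)] gives 13(52+t) = t(t+13), so t² = 13×52 = 676.
t* = √676 = 26 min.

26.0 min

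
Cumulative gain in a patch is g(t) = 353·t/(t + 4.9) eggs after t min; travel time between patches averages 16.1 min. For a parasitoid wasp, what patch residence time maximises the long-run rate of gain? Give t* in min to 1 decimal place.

Maximise g(t)/(T+t): set derivative to zero → g'(t)(T+t) = g(t).
g'(t) = 353·4.9/(t + 4.9)². Setting 353·4.9/(t+4.9)² = 353t/[(t+4.9)(16.1+t)] gives 4.9(16.1+t) = t(t+4.9), so t² = 4.9×16.1 = 78.89.
t* = √78.89 = 8.882 min.

8.9 min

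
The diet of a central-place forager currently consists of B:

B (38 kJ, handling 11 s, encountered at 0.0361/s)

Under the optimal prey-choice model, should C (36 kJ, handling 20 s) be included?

Current rate: (0.0361×38)/(1 + 0.0361×11) = 0.9819 kJ/s.
Profitability of C: 36/20 = 1.8 kJ/s.
1.8 > 0.9819, so adding C raises the average — include it.

Yes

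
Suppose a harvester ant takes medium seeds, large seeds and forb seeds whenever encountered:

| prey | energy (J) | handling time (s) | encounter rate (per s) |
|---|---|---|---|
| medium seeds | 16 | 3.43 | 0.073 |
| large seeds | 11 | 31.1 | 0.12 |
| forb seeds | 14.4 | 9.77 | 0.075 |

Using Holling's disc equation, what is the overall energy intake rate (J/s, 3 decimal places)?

Energy encountered per unit search time: 0.073×16 + 0.12×11 + 0.075×14.4 = 3.568 J/s.
Handling time per unit search time: 0.073×3.43 + 0.12×31.1 + 0.075×9.77 = 4.715.
Rate = 3.568/(1 + 4.715) = 0.6243 J/s.

0.624 J/s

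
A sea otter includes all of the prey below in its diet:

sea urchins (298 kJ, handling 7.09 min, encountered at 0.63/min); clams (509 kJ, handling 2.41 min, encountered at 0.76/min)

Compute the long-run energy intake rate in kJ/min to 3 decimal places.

R = Σλ_iE_i / (1 + Σλ_ih_i)
Numerator: 0.63×298 + 0.76×509 = 574.6
Denominator: 1 + 0.63×7.09 + 0.76×2.41 = 7.298
R = 574.6/7.298 = 78.73 kJ/min

78.728 kJ/min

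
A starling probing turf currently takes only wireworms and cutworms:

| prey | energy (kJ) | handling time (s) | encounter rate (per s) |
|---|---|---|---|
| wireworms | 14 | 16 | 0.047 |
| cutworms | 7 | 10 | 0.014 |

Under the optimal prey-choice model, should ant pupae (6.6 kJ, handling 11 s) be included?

On wireworms and cutworms alone, R = ΣλE/(1+Σλh) = 0.756/1.892 = 0.3996 kJ/s.
Profitability of ant pupae: 6.6/11 = 0.6 kJ/s.
0.6 > 0.3996, so adding ant pupae raises the average — include it.

Yes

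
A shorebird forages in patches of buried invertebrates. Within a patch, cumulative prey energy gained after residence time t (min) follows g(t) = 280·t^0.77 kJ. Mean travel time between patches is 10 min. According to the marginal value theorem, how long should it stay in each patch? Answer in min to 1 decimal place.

33.5 min

Maximise g(t)/(T+t): set derivative to zero → g'(t)(T+t) = g(t).
g'(t) = 0.77·280·t^-0.23. Setting 0.77·280·t^-0.23 = 280·t^0.77/(10+t) gives 0.77(10+t) = t, so 0.23·t = 0.77×10.
t* = 0.77×10/0.23 = 33.48 min.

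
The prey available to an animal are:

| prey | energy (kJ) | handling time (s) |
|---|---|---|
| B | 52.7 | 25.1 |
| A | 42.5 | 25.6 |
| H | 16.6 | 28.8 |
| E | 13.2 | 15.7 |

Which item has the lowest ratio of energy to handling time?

Profitability E/h (kJ/s): B = 52.7/25.1 = 2.1, A = 42.5/25.6 = 1.66, H = 16.6/28.8 = 0.576, E = 13.2/15.7 = 0.841.
Ranked: B > A > E > H.

H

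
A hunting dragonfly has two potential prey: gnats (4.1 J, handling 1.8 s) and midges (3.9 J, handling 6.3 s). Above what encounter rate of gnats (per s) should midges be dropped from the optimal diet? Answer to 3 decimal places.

0.207 per s

At the threshold, the rate on gnats alone equals the profitability of midges: λ·4.1/(1 + λ·1.8) = 3.9/6.3 = 0.619.
Rearranging, λ(4.1 − 0.619×1.8) = 0.619, so λ = 0.619/2.986 = 0.2073 per s.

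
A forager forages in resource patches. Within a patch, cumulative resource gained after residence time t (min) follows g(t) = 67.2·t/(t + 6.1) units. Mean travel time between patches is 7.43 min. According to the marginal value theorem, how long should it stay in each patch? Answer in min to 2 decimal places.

Optimal t* satisfies g'(t*) = g(t*)/(T + t*).
g'(t) = 67.2·6.1/(t + 6.1)². Setting 67.2·6.1/(t+6.1)² = 67.2t/[(t+6.1)(7.43+t)] gives 6.1(7.43+t) = t(t+6.1), so t² = 6.1×7.43 = 45.32.
t* = √45.32 = 6.732 min.

6.73 min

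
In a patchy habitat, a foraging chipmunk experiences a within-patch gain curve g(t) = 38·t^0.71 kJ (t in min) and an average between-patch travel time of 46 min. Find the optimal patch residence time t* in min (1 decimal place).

112.6 min

By the marginal value theorem, leave when the instantaneous gain rate g'(t) equals the habitat-wide average g(t)/(T + t).
g'(t) = 0.71·38·t^-0.29. Setting 0.71·38·t^-0.29 = 38·t^0.71/(46+t) gives 0.71(46+t) = t, so 0.29·t = 0.71×46.
t* = 0.71×46/0.29 = 112.6 min.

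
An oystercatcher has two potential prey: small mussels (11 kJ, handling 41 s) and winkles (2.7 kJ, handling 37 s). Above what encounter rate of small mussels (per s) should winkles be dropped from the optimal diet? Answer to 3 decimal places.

At the threshold, the rate on small mussels alone equals the profitability of winkles: λ·11/(1 + λ·41) = 2.7/37 = 0.07297.
Rearranging, λ(11 − 0.07297×41) = 0.07297, so λ = 0.07297/8.008 = 0.009112 per s.

0.009 per s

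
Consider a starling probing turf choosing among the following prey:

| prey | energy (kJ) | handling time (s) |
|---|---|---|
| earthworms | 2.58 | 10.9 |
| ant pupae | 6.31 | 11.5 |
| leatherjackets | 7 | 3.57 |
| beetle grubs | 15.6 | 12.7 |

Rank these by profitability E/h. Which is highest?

In descending order of E/h:
leatherjackets: 7/3.57 = 1.96 kJ/s
beetle grubs: 15.6/12.7 = 1.23 kJ/s
ant pupae: 6.31/11.5 = 0.549 kJ/s
earthworms: 2.58/10.9 = 0.237 kJ/s

leatherjackets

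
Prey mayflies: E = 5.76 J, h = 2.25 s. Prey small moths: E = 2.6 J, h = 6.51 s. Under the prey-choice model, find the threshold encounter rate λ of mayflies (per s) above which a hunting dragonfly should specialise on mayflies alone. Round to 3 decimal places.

0.082 per s

At the threshold, the rate on mayflies alone equals the profitability of small moths: λ·5.76/(1 + λ·2.25) = 2.6/6.51 = 0.3994.
Rearranging, λ(5.76 − 0.3994×2.25) = 0.3994, so λ = 0.3994/4.861 = 0.08215 per s.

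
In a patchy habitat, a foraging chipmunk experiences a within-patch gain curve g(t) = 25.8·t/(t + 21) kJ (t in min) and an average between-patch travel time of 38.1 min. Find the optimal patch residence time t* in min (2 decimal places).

28.29 min

Maximise g(t)/(T+t): set derivative to zero → g'(t)(T+t) = g(t).
g'(t) = 25.8·21/(t + 21)². Setting 25.8·21/(t+21)² = 25.8t/[(t+21)(38.1+t)] gives 21(38.1+t) = t(t+21), so t² = 21×38.1 = 800.1.
t* = √800.1 = 28.29 min.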